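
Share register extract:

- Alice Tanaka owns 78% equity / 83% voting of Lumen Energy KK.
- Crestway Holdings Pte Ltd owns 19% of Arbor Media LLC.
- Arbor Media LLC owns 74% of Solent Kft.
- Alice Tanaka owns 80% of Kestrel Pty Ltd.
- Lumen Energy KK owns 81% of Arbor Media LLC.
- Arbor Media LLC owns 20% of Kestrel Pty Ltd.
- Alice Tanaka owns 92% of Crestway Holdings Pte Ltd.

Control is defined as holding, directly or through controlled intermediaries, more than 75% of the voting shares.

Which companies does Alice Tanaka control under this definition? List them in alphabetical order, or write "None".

Alice holds 92% of Crestway, so Alice controls Crestway.
Alice holds 83% of Lumen, so Alice controls Lumen.
Lumen and Crestway together hold 81% + 19% = 100% of Arbor, so Alice controls Arbor.
Arbor and Alice together hold 20% + 80% = 100% of Kestrel, so Alice controls Kestrel.
No other company's threshold is met.

Arbor Media LLC, Crestway Holdings Pte Ltd, Kestrel Pty Ltd, Lumen Energy KK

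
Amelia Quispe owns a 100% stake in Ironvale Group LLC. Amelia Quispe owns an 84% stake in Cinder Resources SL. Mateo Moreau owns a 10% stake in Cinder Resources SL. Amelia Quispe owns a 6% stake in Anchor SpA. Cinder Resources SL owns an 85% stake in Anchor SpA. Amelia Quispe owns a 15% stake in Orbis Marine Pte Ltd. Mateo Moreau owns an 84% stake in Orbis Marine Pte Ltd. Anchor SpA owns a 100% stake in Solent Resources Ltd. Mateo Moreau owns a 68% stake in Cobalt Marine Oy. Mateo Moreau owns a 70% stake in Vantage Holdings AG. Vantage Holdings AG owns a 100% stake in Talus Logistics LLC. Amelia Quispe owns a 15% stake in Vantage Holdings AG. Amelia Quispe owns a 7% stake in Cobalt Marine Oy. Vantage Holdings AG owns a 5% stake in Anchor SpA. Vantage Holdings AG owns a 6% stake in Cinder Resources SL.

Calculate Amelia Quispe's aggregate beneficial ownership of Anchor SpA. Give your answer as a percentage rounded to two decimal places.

78.92%

Amelia reaches Anchor along 4 paths.
Via Vantage: 15% × 5% = 0.75%.
Via Cinder: 84% × 85% = 71.4%.
Via Vantage → Cinder: 15% × 6% × 85% = 0.765%.
Direct stake: 6% = 6%.
Total: 0.75% + 71.4% + 0.765% + 6% = 78.915%.
Rounded: 78.92%.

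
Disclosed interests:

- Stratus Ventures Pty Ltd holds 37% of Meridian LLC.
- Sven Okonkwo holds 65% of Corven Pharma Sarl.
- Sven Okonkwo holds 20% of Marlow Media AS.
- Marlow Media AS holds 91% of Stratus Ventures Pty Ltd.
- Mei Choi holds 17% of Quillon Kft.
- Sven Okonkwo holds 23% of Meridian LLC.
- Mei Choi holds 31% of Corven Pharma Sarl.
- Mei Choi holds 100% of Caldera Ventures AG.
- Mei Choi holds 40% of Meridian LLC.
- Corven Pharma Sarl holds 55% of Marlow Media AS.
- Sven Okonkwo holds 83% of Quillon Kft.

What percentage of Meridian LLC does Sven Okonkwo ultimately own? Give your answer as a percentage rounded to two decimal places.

41.77%

Sven reaches Meridian along 3 paths.
Direct stake: 23% = 23%.
Via Corven → Marlow → Stratus: 65% × 55% × 91% × 37% = 12.037025%.
Via Marlow → Stratus: 20% × 91% × 37% = 6.734%.
Total: 23% + 12.037025% + 6.734% = 41.771025%.
Rounded: 41.77%.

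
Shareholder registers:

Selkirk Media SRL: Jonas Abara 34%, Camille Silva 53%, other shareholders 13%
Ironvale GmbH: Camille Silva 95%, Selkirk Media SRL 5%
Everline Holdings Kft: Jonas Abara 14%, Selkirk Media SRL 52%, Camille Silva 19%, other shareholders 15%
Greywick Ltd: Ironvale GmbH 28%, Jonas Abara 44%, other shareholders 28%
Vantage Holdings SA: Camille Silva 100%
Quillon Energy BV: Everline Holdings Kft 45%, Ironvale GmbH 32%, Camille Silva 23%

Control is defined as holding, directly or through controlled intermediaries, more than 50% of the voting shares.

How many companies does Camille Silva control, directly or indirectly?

5

Camille holds 53% of Selkirk, so Camille controls Selkirk.
Camille and Selkirk together hold 95% + 5% = 100% of Ironvale, so Camille controls Ironvale.
Selkirk and Camille together hold 52% + 19% = 71% of Everline, so Camille controls Everline.
Camille holds 100% of Vantage, so Camille controls Vantage.
Everline and Ironvale and Camille together hold 45% + 32% + 23% = 100% of Quillon, so Camille controls Quillon.
No other company's threshold is met.
Camille controls 5 companies.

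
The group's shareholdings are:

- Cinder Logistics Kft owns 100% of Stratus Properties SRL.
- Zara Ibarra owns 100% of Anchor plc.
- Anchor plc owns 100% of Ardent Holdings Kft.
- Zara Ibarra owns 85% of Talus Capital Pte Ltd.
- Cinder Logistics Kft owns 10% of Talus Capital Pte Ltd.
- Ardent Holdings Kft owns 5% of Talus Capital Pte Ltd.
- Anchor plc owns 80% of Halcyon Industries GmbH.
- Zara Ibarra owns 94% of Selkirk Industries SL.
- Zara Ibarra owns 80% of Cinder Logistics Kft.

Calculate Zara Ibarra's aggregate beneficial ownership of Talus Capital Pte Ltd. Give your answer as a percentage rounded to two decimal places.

Zara reaches Talus along 3 paths.
Via Anchor → Ardent: 100% × 100% × 5% = 5%.
Via Cinder: 80% × 10% = 8%.
Direct stake: 85% = 85%.
Total: 5% + 8% + 85% = 98%.
Rounded: 98.00%.

98.00%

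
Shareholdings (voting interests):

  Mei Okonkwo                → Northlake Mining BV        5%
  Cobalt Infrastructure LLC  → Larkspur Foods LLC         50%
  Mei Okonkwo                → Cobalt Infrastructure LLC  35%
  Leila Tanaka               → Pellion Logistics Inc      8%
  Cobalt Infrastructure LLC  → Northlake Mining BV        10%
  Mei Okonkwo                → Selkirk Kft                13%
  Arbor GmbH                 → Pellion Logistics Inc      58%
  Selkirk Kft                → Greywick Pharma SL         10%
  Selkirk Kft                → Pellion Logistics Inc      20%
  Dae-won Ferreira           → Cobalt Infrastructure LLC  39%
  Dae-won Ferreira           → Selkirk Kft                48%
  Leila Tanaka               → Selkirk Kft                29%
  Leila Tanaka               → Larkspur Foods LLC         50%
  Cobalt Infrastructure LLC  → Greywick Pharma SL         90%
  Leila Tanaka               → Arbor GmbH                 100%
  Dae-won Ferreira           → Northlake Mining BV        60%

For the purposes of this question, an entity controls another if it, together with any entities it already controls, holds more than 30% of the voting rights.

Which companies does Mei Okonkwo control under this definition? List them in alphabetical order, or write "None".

Mei holds 35% of Cobalt, so Mei controls Cobalt.
Cobalt holds 90% of Greywick, so Mei controls Greywick.
Cobalt holds 50% of Larkspur, so Mei controls Larkspur.
No other company's threshold is met.

Cobalt Infrastructure LLC, Greywick Pharma SL, Larkspur Foods LLC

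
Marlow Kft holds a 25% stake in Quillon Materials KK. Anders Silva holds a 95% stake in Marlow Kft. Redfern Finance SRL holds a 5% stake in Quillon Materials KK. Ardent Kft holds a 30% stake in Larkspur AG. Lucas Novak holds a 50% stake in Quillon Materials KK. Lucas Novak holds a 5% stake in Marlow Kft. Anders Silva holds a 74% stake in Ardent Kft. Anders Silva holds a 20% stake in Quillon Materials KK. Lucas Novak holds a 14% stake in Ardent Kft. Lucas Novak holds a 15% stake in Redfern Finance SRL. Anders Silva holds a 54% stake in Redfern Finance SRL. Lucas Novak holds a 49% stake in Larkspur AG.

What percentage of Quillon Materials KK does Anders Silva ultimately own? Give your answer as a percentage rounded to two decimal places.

46.45%

Anders reaches Quillon along 3 paths.
Via Marlow: 95% × 25% = 23.75%.
Direct stake: 20% = 20%.
Via Redfern: 54% × 5% = 2.7%.
Total: 23.75% + 20% + 2.7% = 46.45%.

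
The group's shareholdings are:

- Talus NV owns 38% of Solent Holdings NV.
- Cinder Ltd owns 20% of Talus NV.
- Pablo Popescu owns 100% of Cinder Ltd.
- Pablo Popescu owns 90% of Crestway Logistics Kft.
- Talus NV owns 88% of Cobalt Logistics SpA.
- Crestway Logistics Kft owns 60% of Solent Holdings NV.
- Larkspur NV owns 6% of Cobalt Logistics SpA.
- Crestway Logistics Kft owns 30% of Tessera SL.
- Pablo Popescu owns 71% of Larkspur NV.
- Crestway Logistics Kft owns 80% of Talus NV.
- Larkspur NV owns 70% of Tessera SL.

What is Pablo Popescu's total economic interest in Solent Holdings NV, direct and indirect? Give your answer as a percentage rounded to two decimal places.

Pablo reaches Solent along 3 paths.
Via Crestway: 90% × 60% = 54%.
Via Crestway → Talus: 90% × 80% × 38% = 27.36%.
Via Cinder → Talus: 100% × 20% × 38% = 7.6%.
Total: 54% + 27.36% + 7.6% = 88.96%.

88.96%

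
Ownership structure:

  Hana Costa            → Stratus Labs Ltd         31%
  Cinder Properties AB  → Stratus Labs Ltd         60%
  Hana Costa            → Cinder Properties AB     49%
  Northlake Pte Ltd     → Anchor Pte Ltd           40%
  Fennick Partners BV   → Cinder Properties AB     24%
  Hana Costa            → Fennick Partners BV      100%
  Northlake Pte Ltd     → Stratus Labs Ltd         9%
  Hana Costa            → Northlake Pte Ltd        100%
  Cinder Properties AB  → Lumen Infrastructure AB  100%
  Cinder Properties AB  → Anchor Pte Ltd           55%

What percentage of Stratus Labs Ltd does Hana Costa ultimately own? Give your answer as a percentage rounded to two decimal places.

83.80%

Hana reaches Stratus along 4 paths.
Direct stake: 31% = 31%.
Via Fennick → Cinder: 100% × 24% × 60% = 14.4%.
Via Cinder: 49% × 60% = 29.4%.
Via Northlake: 100% × 9% = 9%.
Total: 31% + 14.4% + 29.4% + 9% = 83.8%.
Rounded: 83.80%.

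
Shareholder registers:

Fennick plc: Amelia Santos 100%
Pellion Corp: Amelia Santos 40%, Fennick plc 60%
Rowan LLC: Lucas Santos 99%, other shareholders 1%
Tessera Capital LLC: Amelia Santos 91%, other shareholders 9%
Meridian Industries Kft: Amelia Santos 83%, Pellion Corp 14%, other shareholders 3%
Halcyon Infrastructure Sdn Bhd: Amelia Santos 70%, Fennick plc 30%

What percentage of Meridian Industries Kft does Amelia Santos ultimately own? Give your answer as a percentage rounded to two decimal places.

Amelia reaches Meridian along 3 paths.
Direct stake: 83% = 83%.
Via Pellion: 40% × 14% = 5.6%.
Via Fennick → Pellion: 100% × 60% × 14% = 8.4%.
Total: 83% + 5.6% + 8.4% = 97%.
Rounded: 97.00%.

97.00%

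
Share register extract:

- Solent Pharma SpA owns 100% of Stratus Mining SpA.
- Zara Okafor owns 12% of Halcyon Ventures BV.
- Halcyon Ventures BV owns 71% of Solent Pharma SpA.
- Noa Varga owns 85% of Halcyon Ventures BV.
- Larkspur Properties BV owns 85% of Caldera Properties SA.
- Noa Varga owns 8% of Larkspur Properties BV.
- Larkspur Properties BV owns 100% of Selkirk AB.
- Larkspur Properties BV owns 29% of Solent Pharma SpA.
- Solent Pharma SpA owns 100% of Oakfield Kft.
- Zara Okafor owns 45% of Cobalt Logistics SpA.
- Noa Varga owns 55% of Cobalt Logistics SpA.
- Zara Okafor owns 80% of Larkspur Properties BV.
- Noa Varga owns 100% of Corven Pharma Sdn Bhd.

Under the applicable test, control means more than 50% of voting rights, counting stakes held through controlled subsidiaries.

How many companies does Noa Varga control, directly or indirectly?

Noa holds 55% of Cobalt, so Noa controls Cobalt.
Noa holds 85% of Halcyon, so Noa controls Halcyon.
Noa holds 100% of Corven, so Noa controls Corven.
Halcyon holds 71% of Solent, so Noa controls Solent.
Solent holds 100% of Stratus, so Noa controls Stratus.
Solent holds 100% of Oakfield, so Noa controls Oakfield.
No other company's threshold is met.
Noa controls 6 companies.

6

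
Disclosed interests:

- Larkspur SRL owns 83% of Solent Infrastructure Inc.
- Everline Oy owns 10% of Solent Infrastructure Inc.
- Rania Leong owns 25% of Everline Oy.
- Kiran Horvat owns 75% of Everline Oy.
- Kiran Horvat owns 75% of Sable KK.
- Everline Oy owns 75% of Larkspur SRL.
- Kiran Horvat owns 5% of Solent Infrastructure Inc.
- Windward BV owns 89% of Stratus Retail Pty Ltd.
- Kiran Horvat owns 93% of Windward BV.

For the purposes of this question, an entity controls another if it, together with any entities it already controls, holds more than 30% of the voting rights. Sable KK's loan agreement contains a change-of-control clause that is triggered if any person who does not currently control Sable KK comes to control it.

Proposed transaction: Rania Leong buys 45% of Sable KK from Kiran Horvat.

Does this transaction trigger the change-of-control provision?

The purchase adds only to Rania's holdings (Kiran's stake shrinks), so Rania is the only person who could newly come to control Sable.
Rania's largest direct stake is 25% in Everline, which does not meet the threshold, so Rania controls no company.
Neither Rania nor any entity Rania controls holds any voting interest in Sable.
So before the transaction, Rania does not control Sable.
After the purchase, Rania holds 45% of Sable directly, and Kiran's stake falls to 30%.
Rania holds 45% of Sable, so Rania controls Sable.
Rania did not control Sable before and does after, so the clause is triggered.

Yes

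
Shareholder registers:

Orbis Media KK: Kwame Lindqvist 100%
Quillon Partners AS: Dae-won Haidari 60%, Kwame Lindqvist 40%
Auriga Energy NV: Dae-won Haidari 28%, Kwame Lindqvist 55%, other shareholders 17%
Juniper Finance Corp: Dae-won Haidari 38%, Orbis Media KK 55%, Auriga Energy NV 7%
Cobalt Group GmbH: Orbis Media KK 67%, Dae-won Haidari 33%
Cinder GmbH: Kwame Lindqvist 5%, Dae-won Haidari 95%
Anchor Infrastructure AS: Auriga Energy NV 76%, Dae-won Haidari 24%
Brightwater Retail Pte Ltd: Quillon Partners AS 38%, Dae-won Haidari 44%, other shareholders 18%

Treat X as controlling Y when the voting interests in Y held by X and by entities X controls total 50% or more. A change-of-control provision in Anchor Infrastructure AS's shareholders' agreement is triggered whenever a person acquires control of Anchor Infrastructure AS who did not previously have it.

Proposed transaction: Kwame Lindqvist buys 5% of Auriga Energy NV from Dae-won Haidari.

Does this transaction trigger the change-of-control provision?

No

The purchase adds only to Kwame's holdings (Dae-won's stake shrinks), so Kwame is the only person who could newly come to control Anchor.
Kwame holds 55% of Auriga, so Kwame controls Auriga.
Auriga holds 76% of Anchor, so Kwame controls Anchor.
So Kwame already controls Anchor before the transaction.
After the purchase, Kwame's direct stake in Auriga rises to 55% + 5% = 60%, and Dae-won's stake falls to 23%.
Kwame controlled Anchor already, so this is not a new person acquiring control; every other person's position is unchanged or reduced.
No new person acquires control, so the clause is not triggered.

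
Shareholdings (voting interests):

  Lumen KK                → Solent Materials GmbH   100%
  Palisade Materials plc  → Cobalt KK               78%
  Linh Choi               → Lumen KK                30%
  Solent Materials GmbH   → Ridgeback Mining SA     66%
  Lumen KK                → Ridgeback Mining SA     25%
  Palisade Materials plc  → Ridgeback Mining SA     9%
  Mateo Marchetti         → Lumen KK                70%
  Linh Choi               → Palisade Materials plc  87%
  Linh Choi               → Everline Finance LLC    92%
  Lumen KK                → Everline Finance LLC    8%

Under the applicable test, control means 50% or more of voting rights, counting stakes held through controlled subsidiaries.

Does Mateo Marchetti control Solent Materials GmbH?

Mateo holds 70% of Lumen, so Mateo controls Lumen.
Lumen holds 100% of Solent, so Mateo controls Solent.

Yes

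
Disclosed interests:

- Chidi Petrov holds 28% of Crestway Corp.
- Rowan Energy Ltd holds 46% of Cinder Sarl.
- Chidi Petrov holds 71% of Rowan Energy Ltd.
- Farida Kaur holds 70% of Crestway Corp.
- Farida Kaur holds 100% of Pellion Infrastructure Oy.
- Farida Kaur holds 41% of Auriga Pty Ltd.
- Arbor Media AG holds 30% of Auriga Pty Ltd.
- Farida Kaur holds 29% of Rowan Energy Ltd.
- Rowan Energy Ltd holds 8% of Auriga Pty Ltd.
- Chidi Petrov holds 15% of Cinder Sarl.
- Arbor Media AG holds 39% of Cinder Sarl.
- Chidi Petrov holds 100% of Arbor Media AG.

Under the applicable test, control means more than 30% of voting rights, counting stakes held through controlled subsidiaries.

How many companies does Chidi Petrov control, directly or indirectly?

Chidi holds 100% of Arbor, so Chidi controls Arbor.
Chidi holds 71% of Rowan, so Chidi controls Rowan.
Arbor and Rowan together hold 30% + 8% = 38% of Auriga, so Chidi controls Auriga.
Chidi and Arbor and Rowan together hold 15% + 39% + 46% = 100% of Cinder, so Chidi controls Cinder.
No other company's threshold is met.
Chidi controls 4 companies.

4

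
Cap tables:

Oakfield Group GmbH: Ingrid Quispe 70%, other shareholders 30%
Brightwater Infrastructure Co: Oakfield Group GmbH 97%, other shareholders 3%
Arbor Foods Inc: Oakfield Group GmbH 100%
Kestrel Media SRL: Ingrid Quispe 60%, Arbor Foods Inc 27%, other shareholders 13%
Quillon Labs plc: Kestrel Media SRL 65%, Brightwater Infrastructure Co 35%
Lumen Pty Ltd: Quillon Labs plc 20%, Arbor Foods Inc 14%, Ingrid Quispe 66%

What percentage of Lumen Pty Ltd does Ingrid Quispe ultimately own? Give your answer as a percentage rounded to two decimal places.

Ingrid reaches Lumen along 5 paths.
Via Kestrel → Quillon: 60% × 65% × 20% = 7.8%.
Via Oakfield → Arbor → Kestrel → Quillon: 70% × 100% × 27% × 65% × 20% = 2.457%.
Via Oakfield → Brightwater → Quillon: 70% × 97% × 35% × 20% = 4.753%.
Via Oakfield → Arbor: 70% × 100% × 14% = 9.8%.
Direct stake: 66% = 66%.
Total: 7.8% + 2.457% + 4.753% + 9.8% + 66% = 90.81%.

90.81%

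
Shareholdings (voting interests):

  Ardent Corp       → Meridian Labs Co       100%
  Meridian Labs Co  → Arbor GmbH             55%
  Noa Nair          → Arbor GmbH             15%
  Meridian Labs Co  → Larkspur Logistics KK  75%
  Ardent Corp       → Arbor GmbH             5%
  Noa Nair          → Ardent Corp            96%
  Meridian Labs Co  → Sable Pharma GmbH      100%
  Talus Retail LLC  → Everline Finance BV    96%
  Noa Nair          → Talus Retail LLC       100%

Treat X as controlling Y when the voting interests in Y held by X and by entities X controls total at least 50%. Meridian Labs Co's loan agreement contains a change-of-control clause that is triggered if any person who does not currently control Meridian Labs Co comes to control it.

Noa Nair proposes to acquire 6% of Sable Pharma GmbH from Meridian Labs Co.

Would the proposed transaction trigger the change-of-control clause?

The purchase adds only to Noa's holdings (Meridian's stake shrinks), so Noa is the only person who could newly come to control Meridian.
Noa holds 96% of Ardent, so Noa controls Ardent.
Ardent holds 100% of Meridian, so Noa controls Meridian.
So Noa already controls Meridian before the transaction.
After the purchase, Noa holds 6% of Sable directly, and Meridian's stake falls to 94%.
Noa controlled Meridian already, so this is not a new person acquiring control; every other person's position is unchanged or reduced.
No new person acquires control, so the clause is not triggered.

No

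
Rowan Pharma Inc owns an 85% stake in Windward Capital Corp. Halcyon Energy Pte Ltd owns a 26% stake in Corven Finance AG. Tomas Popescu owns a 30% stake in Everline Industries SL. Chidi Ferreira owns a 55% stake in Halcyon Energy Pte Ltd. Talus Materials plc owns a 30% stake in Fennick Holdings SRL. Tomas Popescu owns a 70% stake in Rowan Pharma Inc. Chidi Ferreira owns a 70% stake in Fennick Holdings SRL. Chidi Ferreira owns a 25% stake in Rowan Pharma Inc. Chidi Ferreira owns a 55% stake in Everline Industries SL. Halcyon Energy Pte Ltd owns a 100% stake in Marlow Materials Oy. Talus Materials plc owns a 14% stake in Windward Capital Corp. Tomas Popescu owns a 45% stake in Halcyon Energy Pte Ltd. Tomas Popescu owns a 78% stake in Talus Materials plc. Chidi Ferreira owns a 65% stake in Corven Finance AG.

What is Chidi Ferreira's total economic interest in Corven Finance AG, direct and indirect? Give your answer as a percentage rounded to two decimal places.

Chidi reaches Corven along 2 paths.
Direct stake: 65% = 65%.
Via Halcyon: 55% × 26% = 14.3%.
Total: 65% + 14.3% = 79.3%.
Rounded: 79.30%.

79.30%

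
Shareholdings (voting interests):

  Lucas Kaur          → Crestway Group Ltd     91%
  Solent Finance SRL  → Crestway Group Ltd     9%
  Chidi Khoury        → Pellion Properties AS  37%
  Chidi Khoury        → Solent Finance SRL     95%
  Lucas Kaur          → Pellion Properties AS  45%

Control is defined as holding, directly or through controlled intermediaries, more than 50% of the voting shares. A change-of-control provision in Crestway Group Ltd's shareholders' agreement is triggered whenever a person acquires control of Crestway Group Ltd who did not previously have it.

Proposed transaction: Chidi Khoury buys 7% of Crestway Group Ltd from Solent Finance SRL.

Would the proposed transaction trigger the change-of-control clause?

No

The purchase adds only to Chidi's holdings (Solent's stake shrinks), so Chidi is the only person who could newly come to control Crestway.
Chidi holds 95% of Solent, so Chidi controls Solent.
In Crestway, Chidi's side holds only 9%, not > 50%.
So before the transaction, Chidi does not control Crestway.
After the purchase, Chidi holds 7% of Crestway directly, and Solent's stake falls to 2%.
After the transaction, Chidi's side holds 2% + 7% = 9% of Crestway, not > 50%, so Chidi still does not control Crestway.
No new person acquires control, so the clause is not triggered.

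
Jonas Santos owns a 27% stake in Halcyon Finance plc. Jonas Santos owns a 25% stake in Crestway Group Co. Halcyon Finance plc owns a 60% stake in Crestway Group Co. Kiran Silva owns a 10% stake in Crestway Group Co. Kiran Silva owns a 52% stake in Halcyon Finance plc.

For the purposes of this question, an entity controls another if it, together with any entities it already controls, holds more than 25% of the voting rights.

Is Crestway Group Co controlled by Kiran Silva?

Kiran holds 52% of Halcyon, so Kiran controls Halcyon.
Halcyon and Kiran together hold 60% + 10% = 70% of Crestway, so Kiran controls Crestway.

Yes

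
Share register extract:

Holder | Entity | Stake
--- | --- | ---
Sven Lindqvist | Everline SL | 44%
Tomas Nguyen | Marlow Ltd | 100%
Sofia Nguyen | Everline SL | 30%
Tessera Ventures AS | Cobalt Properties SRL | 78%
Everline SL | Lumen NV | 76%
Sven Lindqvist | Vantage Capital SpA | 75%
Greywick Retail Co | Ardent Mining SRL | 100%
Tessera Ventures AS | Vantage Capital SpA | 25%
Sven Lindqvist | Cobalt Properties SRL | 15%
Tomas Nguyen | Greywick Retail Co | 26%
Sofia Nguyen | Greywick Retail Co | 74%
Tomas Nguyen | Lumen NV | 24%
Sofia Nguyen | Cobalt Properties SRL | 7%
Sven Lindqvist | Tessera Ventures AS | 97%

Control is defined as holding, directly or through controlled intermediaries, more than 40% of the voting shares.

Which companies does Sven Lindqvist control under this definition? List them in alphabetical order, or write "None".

Cobalt Properties SRL, Everline SL, Lumen NV, Tessera Ventures AS, Vantage Capital SpA

Sven holds 44% of Everline, so Sven controls Everline.
Sven holds 97% of Tessera, so Sven controls Tessera.
Everline holds 76% of Lumen, so Sven controls Lumen.
Sven and Tessera together hold 75% + 25% = 100% of Vantage, so Sven controls Vantage.
Tessera and Sven together hold 78% + 15% = 93% of Cobalt, so Sven controls Cobalt.
No other company's threshold is met.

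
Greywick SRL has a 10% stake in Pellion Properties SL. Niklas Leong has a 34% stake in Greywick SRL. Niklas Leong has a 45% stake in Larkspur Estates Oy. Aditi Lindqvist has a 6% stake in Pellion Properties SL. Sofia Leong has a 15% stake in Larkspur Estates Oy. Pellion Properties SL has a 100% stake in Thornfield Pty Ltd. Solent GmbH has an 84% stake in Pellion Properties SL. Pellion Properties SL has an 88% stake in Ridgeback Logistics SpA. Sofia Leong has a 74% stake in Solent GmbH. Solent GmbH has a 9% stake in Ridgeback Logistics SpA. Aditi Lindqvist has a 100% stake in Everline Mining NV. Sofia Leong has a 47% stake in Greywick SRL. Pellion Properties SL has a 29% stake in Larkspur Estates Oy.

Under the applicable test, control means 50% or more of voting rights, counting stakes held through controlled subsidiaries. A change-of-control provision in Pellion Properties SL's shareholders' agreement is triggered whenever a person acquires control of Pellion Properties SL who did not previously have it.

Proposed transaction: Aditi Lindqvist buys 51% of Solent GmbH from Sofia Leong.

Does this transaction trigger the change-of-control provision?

Yes

The purchase adds only to Aditi's holdings (Sofia's stake shrinks), so Aditi is the only person who could newly come to control Pellion.
Aditi holds 100% of Everline, so Aditi controls Everline.
In Pellion, Aditi's side holds only 6%, not ≥ 50%.
So before the transaction, Aditi does not control Pellion.
After the purchase, Aditi holds 51% of Solent directly, and Sofia's stake falls to 23%.
Aditi holds 51% of Solent, so Aditi controls Solent.
Solent and Aditi together hold 84% + 6% = 90% of Pellion, so Aditi controls Pellion.
Aditi did not control Pellion before and does after, so the clause is triggered.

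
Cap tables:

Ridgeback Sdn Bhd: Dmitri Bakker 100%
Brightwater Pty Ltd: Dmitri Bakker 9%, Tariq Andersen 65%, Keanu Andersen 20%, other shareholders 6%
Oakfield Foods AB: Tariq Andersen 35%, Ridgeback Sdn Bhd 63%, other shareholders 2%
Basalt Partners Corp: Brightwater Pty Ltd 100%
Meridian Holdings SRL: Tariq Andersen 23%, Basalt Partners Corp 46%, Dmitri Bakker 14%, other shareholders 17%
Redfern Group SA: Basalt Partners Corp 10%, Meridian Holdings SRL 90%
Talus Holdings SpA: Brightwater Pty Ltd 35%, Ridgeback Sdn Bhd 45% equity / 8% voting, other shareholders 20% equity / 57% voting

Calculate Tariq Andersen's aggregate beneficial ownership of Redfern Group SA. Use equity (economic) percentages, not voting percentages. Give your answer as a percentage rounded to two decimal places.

54.11%

Tariq reaches Redfern along 3 paths.
Via Brightwater → Basalt: 65% × 100% × 10% = 6.5%.
Via Meridian: 23% × 90% = 20.7%.
Via Brightwater → Basalt → Meridian: 65% × 100% × 46% × 90% = 26.91%.
Total: 6.5% + 20.7% + 26.91% = 54.11%.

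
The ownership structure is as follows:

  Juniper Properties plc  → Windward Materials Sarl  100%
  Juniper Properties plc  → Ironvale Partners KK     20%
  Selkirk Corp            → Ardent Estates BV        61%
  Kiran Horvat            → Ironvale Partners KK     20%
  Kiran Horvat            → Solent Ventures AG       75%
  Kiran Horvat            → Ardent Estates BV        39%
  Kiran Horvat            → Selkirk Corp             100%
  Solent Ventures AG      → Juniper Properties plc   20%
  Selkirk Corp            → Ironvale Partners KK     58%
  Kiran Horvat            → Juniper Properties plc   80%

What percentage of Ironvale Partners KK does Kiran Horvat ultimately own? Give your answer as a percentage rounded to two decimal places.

Kiran reaches Ironvale along 4 paths.
Direct stake: 20% = 20%.
Via Juniper: 80% × 20% = 16%.
Via Solent → Juniper: 75% × 20% × 20% = 3%.
Via Selkirk: 100% × 58% = 58%.
Total: 20% + 16% + 3% + 58% = 97%.
Rounded: 97.00%.

97.00%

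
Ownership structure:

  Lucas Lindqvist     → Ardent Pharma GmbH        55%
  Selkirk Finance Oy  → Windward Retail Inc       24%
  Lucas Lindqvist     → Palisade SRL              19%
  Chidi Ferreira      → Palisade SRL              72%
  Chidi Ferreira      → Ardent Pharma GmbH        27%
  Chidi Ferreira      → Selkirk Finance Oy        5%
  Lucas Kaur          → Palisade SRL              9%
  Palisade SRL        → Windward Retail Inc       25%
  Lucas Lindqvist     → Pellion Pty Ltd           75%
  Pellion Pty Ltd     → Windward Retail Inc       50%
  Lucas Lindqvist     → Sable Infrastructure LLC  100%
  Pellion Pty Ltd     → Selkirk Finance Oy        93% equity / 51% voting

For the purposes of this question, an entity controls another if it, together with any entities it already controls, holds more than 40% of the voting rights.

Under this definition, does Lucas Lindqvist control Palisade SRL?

Lucas Lindqvist holds 75% of Pellion, so Lucas Lindqvist controls Pellion.
Pellion holds 51% of Selkirk, so Lucas Lindqvist controls Selkirk.
Selkirk and Pellion together hold 24% + 50% = 74% of Windward, so Lucas Lindqvist controls Windward.
Lucas Lindqvist holds 100% of Sable, so Lucas Lindqvist controls Sable.
Lucas Lindqvist holds 55% of Ardent, so Lucas Lindqvist controls Ardent.
In Palisade, Lucas Lindqvist's side holds only 19%, not > 40%.
So Lucas Lindqvist does not control Palisade.

No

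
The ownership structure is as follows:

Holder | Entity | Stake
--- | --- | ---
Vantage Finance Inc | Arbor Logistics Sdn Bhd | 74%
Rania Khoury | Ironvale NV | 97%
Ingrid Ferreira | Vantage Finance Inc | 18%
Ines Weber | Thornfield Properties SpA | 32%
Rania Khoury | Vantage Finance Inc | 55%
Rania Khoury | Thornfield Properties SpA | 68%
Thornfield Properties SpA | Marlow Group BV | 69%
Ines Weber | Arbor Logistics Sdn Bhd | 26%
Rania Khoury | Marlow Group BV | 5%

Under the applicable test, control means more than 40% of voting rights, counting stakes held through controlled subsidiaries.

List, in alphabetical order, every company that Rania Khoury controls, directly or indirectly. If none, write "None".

Arbor Logistics Sdn Bhd, Ironvale NV, Marlow Group BV, Thornfield Properties SpA, Vantage Finance Inc

Rania holds 55% of Vantage, so Rania controls Vantage.
Rania holds 68% of Thornfield, so Rania controls Thornfield.
Thornfield and Rania together hold 69% + 5% = 74% of Marlow, so Rania controls Marlow.
Rania holds 97% of Ironvale, so Rania controls Ironvale.
Vantage holds 74% of Arbor, so Rania controls Arbor.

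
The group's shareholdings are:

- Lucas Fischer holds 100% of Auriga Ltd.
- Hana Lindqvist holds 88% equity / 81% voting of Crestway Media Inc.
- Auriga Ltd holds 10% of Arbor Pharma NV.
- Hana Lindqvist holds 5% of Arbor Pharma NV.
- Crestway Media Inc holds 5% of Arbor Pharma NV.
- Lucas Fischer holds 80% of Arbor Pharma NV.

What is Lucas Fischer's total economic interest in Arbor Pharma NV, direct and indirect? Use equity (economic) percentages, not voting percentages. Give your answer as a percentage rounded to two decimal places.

Lucas reaches Arbor along 2 paths.
Direct stake: 80% = 80%.
Via Auriga: 100% × 10% = 10%.
Total: 80% + 10% = 90%.
Rounded: 90.00%.

90.00%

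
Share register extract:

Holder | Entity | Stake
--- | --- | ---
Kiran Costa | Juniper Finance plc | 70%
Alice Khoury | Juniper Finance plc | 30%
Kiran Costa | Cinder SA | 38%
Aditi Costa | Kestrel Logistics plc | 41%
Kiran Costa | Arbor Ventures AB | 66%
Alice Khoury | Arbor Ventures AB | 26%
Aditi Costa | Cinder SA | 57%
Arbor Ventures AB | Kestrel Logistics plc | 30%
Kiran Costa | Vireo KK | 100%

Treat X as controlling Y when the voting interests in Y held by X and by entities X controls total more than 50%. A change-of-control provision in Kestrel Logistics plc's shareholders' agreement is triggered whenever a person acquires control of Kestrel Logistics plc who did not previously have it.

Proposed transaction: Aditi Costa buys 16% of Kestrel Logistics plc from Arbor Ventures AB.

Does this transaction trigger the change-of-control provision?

The purchase adds only to Aditi's holdings (Arbor's stake shrinks), so Aditi is the only person who could newly come to control Kestrel.
Aditi holds 57% of Cinder, so Aditi controls Cinder.
In Kestrel, Aditi's side holds only 41%, not > 50%.
So before the transaction, Aditi does not control Kestrel.
After the purchase, Aditi's direct stake in Kestrel rises to 41% + 16% = 57%, and Arbor's stake falls to 14%.
Aditi holds 57% of Kestrel, so Aditi controls Kestrel.
Aditi did not control Kestrel before and does after, so the clause is triggered.

Yes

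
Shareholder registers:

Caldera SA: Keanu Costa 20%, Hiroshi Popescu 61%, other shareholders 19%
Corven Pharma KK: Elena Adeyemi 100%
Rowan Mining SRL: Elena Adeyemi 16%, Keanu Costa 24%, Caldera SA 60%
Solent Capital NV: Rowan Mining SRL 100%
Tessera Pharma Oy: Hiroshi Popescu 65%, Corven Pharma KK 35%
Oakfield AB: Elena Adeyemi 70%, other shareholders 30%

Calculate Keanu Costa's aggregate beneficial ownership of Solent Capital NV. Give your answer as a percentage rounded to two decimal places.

Keanu reaches Solent along 2 paths.
Via Rowan: 24% × 100% = 24%.
Via Caldera → Rowan: 20% × 60% × 100% = 12%.
Total: 24% + 12% = 36%.
Rounded: 36.00%.

36.00%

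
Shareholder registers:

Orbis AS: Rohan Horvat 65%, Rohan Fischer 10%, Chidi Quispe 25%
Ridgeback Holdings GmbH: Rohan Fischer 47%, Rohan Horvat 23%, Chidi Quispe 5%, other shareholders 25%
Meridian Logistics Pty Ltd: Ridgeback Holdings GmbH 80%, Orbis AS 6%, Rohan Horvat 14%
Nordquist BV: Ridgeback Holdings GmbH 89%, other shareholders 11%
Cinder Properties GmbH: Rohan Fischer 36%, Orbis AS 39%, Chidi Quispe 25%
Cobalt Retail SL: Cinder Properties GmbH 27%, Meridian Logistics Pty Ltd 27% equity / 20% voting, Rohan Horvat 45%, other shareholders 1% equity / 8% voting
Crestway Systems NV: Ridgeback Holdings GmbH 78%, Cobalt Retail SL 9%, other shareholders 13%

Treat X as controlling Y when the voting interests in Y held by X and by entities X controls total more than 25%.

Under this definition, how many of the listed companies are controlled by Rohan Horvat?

3

Rohan Horvat holds 65% of Orbis, so Rohan Horvat controls Orbis.
Orbis holds 39% of Cinder, so Rohan Horvat controls Cinder.
Cinder and Rohan Horvat together hold 27% + 45% = 72% of Cobalt, so Rohan Horvat controls Cobalt.
No other company's threshold is met.
Rohan Horvat controls 3 companies.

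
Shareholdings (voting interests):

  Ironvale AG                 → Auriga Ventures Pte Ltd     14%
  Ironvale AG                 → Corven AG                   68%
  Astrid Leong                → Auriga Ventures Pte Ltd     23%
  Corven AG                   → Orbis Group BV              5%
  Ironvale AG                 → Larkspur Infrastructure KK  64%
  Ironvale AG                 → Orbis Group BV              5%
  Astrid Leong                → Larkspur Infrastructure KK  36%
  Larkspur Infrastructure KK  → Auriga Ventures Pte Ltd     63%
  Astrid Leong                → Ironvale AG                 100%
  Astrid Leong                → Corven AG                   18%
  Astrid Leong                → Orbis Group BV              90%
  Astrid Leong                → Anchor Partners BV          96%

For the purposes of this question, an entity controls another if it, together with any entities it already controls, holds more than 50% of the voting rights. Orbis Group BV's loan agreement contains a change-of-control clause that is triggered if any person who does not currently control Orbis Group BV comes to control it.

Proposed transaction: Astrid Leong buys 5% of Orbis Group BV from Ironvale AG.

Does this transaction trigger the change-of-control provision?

The purchase adds only to Astrid's holdings (Ironvale's stake shrinks), so Astrid is the only person who could newly come to control Orbis.
Astrid holds 100% of Ironvale, so Astrid controls Ironvale.
Astrid and Ironvale together hold 18% + 68% = 86% of Corven, so Astrid controls Corven.
Ironvale and Astrid and Corven together hold 5% + 90% + 5% = 100% of Orbis, so Astrid controls Orbis.
So Astrid already controls Orbis before the transaction.
After the purchase, Astrid's direct stake in Orbis rises to 90% + 5% = 95%, and Ironvale's stake falls to 0%.
Astrid controlled Orbis already, so this is not a new person acquiring control; every other person's position is unchanged or reduced.
No new person acquires control, so the clause is not triggered.

No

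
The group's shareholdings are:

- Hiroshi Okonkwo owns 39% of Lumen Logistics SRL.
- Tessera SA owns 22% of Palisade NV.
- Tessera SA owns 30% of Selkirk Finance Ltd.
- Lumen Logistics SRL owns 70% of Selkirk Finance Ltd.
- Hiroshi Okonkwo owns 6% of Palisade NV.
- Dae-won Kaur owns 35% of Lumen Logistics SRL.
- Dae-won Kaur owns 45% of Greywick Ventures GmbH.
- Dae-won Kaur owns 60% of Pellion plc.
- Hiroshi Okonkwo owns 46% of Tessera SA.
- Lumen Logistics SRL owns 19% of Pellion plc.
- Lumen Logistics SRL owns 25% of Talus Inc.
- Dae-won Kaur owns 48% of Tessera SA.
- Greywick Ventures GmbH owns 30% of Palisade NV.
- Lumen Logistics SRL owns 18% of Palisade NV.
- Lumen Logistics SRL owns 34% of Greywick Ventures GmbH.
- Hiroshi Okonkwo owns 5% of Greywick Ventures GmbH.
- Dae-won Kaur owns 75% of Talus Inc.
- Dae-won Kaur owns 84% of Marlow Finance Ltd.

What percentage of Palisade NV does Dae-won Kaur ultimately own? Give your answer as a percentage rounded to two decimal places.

Dae-won reaches Palisade along 4 paths.
Via Lumen: 35% × 18% = 6.3%.
Via Greywick: 45% × 30% = 13.5%.
Via Lumen → Greywick: 35% × 34% × 30% = 3.57%.
Via Tessera: 48% × 22% = 10.56%.
Total: 6.3% + 13.5% + 3.57% + 10.56% = 33.93%.

33.93%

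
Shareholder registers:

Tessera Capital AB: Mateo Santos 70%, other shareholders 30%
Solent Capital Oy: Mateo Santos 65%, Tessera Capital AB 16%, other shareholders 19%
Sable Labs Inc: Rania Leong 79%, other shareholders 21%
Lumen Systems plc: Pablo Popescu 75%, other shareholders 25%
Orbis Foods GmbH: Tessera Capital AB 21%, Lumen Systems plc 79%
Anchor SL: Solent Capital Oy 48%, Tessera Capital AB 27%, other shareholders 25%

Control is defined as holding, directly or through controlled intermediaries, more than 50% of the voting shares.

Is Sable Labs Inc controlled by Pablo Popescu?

Pablo holds 75% of Lumen, so Pablo controls Lumen.
Lumen holds 79% of Orbis, so Pablo controls Orbis.
Neither Pablo nor any entity Pablo controls holds any voting interest in Sable.
So Pablo does not control Sable.

No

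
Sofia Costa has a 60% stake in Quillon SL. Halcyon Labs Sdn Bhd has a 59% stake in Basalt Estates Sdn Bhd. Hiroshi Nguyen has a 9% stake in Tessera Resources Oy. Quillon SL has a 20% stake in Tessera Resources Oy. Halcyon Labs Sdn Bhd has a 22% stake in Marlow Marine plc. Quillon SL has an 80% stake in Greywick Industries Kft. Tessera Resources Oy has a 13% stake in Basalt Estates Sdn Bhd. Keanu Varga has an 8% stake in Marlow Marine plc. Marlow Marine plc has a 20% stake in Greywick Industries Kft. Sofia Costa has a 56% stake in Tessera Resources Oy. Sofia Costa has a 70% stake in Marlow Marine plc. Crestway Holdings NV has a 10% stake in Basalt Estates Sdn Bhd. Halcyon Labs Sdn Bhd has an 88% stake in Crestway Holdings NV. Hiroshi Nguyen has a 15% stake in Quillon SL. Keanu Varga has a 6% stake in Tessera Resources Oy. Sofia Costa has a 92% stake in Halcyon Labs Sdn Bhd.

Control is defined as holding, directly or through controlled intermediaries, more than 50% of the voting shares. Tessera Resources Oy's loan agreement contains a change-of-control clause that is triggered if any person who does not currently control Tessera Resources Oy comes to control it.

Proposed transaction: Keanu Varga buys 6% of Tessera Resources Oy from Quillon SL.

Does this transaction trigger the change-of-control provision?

No

The purchase adds only to Keanu's holdings (Quillon's stake shrinks), so Keanu is the only person who could newly come to control Tessera.
Keanu's largest direct stake is 8% in Marlow, which does not meet the threshold, so Keanu controls no company.
In Tessera, Keanu's side holds only 6%, not > 50%.
So before the transaction, Keanu does not control Tessera.
After the purchase, Keanu's direct stake in Tessera rises to 6% + 6% = 12%, and Quillon's stake falls to 14%.
After the transaction, Keanu's side holds 12% of Tessera, not > 50%, so Keanu still does not control Tessera.
No new person acquires control, so the clause is not triggered.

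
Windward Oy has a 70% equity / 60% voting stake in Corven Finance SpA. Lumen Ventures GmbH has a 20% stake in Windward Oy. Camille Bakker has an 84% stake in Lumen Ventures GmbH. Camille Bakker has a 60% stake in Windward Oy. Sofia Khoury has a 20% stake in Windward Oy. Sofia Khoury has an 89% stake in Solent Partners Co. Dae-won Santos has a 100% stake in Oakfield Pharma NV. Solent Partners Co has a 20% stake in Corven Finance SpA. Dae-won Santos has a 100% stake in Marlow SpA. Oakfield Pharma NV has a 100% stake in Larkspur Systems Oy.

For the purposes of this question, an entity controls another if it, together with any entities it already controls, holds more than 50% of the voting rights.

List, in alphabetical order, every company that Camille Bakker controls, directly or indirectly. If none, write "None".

Corven Finance SpA, Lumen Ventures GmbH, Windward Oy

Camille holds 84% of Lumen, so Camille controls Lumen.
Camille and Lumen together hold 60% + 20% = 80% of Windward, so Camille controls Windward.
Windward holds 60% of Corven, so Camille controls Corven.
No other company's threshold is met.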